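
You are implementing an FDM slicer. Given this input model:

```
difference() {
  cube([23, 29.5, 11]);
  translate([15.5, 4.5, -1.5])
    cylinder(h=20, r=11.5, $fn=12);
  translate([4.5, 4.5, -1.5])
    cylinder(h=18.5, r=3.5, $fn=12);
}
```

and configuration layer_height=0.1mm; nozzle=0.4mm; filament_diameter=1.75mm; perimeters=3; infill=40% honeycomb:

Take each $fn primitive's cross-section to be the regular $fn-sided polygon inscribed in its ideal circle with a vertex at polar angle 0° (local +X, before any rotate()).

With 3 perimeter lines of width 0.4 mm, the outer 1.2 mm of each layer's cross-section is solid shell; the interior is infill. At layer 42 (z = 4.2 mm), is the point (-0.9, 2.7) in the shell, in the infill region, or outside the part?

outside

At z = 4.2 mm: the cube is present — its section is the full 23×29.5 rectangle; the cylinder at (15.5, 4.5): section is a regular 12-gon, circumradius r=11.5; the cylinder at (4.5, 4.5): section is a regular 12-gon, circumradius r=3.5; Subtracting the remaining from the first: starting from the 23×29.5 cube, the r=11.5 cylinder at (15.5, 4.5) partially overlaps it — only the 259.57 mm² overlap (of its 396.75 mm²) is removed, clipping the outline; the r=3.5 cylinder at (4.5, 4.5) partially overlaps it — only the 18.11 mm² overlap (of its 36.75 mm²) is removed, clipping the outline — 1 connected region. Overall, the cross-section is a single solid region. The nearest boundary edge runs (0.00, 0.00)→(0.00, 29.50); distance from the point to it = 0.90 mm. The point is not inside any of the regions above, so it lies outside the cross-section (0.90 mm from the nearest boundary).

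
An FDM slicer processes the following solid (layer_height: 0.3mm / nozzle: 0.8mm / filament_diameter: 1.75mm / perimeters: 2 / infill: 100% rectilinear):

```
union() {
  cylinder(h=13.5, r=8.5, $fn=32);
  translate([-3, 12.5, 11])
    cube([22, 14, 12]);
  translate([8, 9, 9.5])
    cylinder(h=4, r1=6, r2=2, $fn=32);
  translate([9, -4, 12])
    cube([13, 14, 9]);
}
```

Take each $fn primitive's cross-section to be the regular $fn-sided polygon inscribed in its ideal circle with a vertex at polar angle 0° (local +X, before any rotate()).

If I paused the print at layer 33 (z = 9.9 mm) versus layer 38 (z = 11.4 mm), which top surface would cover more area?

layer 38 (z = 11.4 mm)

Layer 33 (z = 9.9): the r=8.5 cylinder contributes a regular 32-gon of circumradius 8.5 (area = (32/2)·8.500²·sin(360°/32) = 225.52 mm²); the cube at (-3, 12.5) is not intersected at this z (z outside [11, 23]); the cone at (8, 9) (r1=6→r2=2) has section circumradius 5.600 here — a regular 32-gon (area = (32/2)·5.600²·sin(360°/32) = 97.89 mm²); the cube at (9, -4) does not reach this height (z outside [12, 21]); Combining (union): the regions partially overlap — summed areas 323.41 mm² minus the doubly-counted overlap 9.62 mm² gives 313.79 mm² — area = 313.79 mm². So its area = 313.79 mm². Layer 38 (z = 11.4): the cylinder: section is a regular 32-gon, circumradius r=8.5 (area = (32/2)·8.500²·sin(360°/32) = 225.52 mm²); the cube at (-3, 12.5) (footprint 22×14) is included at this height (area 308.00 mm²); the cone at (8, 9): at t=0.475 of its height the radius interpolates to r₁+(r₂−r₁)t = 4.100, giving a regular 32-gon of that circumradius (area = (32/2)·4.100²·sin(360°/32) = 52.47 mm²); the cube at (9, -4) is not intersected at this z (z outside [12, 21]); Combining (union): the regions partially overlap — summed areas 586.00 mm² minus the doubly-counted overlap 2.83 mm² gives 583.17 mm² — area = 583.17 mm². So its area = 583.17 mm². Layer 38 is larger (583.17 vs 313.79 mm²).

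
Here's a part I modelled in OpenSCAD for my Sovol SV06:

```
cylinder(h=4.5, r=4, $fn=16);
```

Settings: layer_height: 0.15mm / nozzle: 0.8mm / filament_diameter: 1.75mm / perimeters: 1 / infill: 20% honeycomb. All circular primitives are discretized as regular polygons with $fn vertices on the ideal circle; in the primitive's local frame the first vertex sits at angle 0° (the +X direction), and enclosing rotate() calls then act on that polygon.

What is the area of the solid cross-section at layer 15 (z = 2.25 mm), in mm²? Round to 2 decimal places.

48.98 mm²

At z = 2.25 mm: the r=4 cylinder gives a regular 16-gon of circumradius 4 (constant along its height) (area = (16/2)·4.000²·sin(360°/16) = 48.98 mm²). Overall, the cross-section is a single solid region. Net area = 48.98 mm².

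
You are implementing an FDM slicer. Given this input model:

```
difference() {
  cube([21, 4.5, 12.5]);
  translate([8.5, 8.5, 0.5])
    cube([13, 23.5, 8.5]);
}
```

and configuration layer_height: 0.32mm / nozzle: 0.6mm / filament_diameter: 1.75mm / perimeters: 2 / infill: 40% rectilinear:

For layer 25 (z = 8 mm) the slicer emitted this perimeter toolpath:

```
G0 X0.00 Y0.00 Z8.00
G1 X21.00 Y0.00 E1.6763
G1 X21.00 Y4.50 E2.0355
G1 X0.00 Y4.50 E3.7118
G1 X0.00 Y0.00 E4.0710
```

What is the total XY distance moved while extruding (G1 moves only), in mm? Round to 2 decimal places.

51.00 mm

Sum the Euclidean lengths of each G1 segment: total = 51.00 mm.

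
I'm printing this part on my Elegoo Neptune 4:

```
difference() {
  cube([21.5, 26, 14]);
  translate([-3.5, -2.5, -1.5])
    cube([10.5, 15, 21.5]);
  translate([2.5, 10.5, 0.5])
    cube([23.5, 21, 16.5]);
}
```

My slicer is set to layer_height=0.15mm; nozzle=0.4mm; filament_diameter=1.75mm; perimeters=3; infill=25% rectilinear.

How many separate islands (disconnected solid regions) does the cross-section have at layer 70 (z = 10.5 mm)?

At z = 10.5 mm: the cube (footprint 21.5×26) is included at this height; the cube at (-3.5, -2.5) is present — its section is the full 10.5×15 rectangle; the cube at (2.5, 10.5) is present — its section is the full 23.5×21 rectangle; Subtracting the remaining from the first: starting from the 21.5×26 cube, the 10.5×15 cube at (-3.5, -2.5) partially overlaps it — only the 87.50 mm² overlap (of its 157.50 mm²) is removed, clipping the outline; the 23.5×21 cube at (2.5, 10.5) partially overlaps it — only the 285.50 mm² overlap (of its 493.50 mm²) is removed, clipping the outline — 2 connected regions. Overall, the cross-section has 2 separate islands. Island count = 2.

2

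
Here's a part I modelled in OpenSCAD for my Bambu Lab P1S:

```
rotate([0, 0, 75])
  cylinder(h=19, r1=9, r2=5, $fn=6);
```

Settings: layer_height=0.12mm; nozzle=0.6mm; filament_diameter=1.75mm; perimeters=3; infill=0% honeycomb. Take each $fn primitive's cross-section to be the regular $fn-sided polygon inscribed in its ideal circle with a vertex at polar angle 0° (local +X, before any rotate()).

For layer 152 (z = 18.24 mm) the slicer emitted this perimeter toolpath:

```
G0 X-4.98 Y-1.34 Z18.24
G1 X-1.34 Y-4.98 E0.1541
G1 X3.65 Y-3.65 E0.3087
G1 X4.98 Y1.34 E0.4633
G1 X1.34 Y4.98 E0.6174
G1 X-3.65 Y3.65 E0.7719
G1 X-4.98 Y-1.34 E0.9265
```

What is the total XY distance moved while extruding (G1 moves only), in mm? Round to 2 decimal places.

Sum the Euclidean lengths of each G1 segment: total = 30.95 mm.

30.95 mm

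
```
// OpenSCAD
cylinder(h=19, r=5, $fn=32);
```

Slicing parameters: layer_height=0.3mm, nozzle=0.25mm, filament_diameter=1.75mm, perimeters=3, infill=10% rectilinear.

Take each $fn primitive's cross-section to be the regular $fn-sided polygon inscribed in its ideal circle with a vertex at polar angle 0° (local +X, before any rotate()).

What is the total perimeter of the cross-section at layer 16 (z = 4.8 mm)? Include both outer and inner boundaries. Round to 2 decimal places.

At z = 4.8 mm: the r=5 cylinder contributes a regular 32-gon of circumradius 5 (perimeter = 2·32·5.000·sin(180°/32) = 31.37 mm). Overall, the cross-section is a single solid region. Total boundary length (outer) = 31.37 mm.

31.37 mm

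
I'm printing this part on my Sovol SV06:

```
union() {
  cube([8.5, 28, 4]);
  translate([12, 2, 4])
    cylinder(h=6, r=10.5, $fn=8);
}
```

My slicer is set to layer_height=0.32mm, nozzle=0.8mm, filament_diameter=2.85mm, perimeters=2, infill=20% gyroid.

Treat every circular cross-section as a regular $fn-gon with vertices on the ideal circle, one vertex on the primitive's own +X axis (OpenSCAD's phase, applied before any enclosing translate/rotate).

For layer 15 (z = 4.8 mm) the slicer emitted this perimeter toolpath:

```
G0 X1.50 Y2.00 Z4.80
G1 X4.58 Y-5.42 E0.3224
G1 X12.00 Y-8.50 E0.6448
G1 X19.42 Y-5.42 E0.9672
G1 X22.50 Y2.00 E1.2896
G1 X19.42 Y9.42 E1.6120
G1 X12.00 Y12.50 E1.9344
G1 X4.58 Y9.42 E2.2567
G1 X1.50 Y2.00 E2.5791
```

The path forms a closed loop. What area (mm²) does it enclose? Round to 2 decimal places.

311.64 mm²

Apply the shoelace formula to the sequence of (X, Y) vertices; enclosed area = 311.64 mm².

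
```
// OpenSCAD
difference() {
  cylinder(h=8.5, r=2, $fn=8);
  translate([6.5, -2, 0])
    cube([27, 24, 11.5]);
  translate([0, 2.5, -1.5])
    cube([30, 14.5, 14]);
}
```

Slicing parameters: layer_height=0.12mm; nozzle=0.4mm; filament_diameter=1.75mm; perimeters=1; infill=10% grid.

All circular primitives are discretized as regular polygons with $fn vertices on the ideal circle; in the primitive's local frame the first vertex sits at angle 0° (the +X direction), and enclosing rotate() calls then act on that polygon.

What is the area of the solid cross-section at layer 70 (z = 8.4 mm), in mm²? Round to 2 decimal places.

11.31 mm²

At z = 8.4 mm: the r=2 cylinder gives a regular 8-gon of circumradius 2 (constant along its height) (area = (8/2)·2.000²·sin(360°/8) = 11.31 mm²); the 27×24 cube at (6.5, -2) contributes its full rectangle (area 648.00 mm²); the cube at (0, 2.5) is present — its section is the full 30×14.5 rectangle (area 435.00 mm²); Taking the first minus the rest: starting from the r=2 cylinder (11.31 mm²), the 27×24 cube at (6.5, -2) misses the remaining region (no effect); the 30×14.5 cube at (0, 2.5) misses the remaining region (no effect) — area = 11.31 mm². Overall, the cross-section is a single solid region. Net area = 11.31 mm².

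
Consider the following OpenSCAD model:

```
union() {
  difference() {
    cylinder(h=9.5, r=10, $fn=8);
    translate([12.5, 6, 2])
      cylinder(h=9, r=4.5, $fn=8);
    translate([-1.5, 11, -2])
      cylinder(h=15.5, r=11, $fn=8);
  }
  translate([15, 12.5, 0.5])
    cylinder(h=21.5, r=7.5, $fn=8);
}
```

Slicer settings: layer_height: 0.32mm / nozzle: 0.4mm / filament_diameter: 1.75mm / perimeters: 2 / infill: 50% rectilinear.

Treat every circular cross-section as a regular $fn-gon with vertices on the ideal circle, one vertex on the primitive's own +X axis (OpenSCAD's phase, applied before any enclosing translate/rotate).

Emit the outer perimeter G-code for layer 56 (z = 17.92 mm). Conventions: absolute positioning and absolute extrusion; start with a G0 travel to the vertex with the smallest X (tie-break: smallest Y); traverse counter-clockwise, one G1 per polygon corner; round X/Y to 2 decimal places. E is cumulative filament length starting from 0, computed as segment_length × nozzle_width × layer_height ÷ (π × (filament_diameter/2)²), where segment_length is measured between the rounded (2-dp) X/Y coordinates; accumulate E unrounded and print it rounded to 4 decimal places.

G0 X7.50 Y12.50 Z17.92
G1 X9.70 Y7.20 E0.3054
G1 X15.00 Y5.00 E0.6108
G1 X20.30 Y7.20 E0.9161
G1 X22.50 Y12.50 E1.2215
G1 X20.30 Y17.80 E1.5269
G1 X15.00 Y20.00 E1.8323
G1 X9.70 Y17.80 E2.1377
G1 X7.50 Y12.50 E2.4430

At z = 17.92 mm: the cylinder is not intersected at this z (z outside [0, 9.5]); the cylinder at (12.5, 6) is not intersected at this z (z outside [2, 11]); the cylinder at (-1.5, 11) is not intersected at this z (z outside [-2, 13.5]); Taking the first minus the rest: the first operand is absent here, so nothing remains; the r=7.5 cylinder at (15, 12.5) gives a regular 8-gon of circumradius 7.5 (constant along its height); Taking the union: only the r=7.5 cylinder at (15, 12.5) is present, so the union is just that shape — 1 connected region. The outline is a single polygon with 8 vertices. Extrusion per mm of travel: 0.4 × 0.32 / (π × 0.875²) = 0.053216. Accumulating E over each segment gives final E = 2.4430.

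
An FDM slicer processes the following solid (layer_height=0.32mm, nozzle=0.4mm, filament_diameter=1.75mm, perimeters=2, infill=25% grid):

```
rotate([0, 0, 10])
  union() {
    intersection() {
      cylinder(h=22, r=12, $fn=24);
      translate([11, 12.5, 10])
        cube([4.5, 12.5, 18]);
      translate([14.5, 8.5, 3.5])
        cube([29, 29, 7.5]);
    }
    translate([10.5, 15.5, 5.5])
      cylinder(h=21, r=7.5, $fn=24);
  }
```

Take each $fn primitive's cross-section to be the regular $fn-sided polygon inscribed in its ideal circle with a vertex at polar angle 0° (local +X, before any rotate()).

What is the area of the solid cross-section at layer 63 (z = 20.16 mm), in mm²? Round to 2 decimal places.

174.70 mm²

At z = 20.16 mm: the r=12 cylinder gives a regular 24-gon of circumradius 12 (constant along its height) (area = (24/2)·12.000²·sin(360°/24) = 447.24 mm²); the cube at (11, 12.5) is present — its section is the full 4.5×12.5 rectangle (area 56.25 mm²); the cube at (14.5, 8.5) does not reach this height (z outside [3.5, 11]); After intersecting: at least one operand is absent at this height, so nothing remains; the r=7.5 cylinder at (10.5, 15.5) contributes a regular 24-gon of circumradius 7.5 (area = (24/2)·7.500²·sin(360°/24) = 174.70 mm²); Combining (union): only the r=7.5 cylinder at (10.5, 15.5) is present, so the union is just that shape — area = 174.70 mm²; (rotated 10° about Z; rotation is an isometry so areas/perimeters/island counts are preserved). Overall, the cross-section is a single solid region. Net area = 174.70 mm².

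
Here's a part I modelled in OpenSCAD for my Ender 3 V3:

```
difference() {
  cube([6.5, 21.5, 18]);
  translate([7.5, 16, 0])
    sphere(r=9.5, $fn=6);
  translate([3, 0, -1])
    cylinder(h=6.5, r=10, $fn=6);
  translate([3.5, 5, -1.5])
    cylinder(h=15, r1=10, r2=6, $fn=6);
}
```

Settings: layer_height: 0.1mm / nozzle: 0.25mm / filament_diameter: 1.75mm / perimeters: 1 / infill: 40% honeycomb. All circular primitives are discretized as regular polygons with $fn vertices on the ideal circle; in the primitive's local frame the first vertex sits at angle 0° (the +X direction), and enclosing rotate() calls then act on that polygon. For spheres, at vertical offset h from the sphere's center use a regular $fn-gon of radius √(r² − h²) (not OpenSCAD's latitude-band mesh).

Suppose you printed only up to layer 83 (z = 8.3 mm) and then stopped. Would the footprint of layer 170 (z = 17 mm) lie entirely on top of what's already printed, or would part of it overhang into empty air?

Compare the two slices. At z = 8.3: the 6.5×21.5 cube contributes its full rectangle (area 139.75 mm²); the sphere at (7.5, 16): section is a regular 6-gon, circumradius = √(r²−h²) = √(9.5²−8.3²) = 4.622 (area = (6/2)·4.622²·sin(360°/6) = 55.49 mm²); the cylinder at (3, 0) does not reach this height (z outside [-1, 5.5]); the cone at (3.5, 5) contributes a regular 6-gon of circumradius 7.387 (interpolated between r1=10 and r2=6 at t=0.653) (area = (6/2)·7.387²·sin(360°/6) = 141.76 mm²); After the difference (first − rest): starting from the 6.5×21.5 cube (139.75 mm²), the r=9.5 sphere at (7.5, 16) partially overlaps it — only the 19.74 mm² overlap (of its 55.49 mm²) is removed, clipping the outline; the cone at (3.5, 5) partially overlaps it — only the 74.08 mm² overlap (of its 141.76 mm²) is removed, clipping the outline — area = 45.93 mm². At z = 17: the cube is present — its section is the full 6.5×21.5 rectangle (area 139.75 mm²); the sphere at (7.5, 16) does not reach this height (|z−center|=17.000 > r=9.5); the cylinder at (3, 0) is absent (z outside [-1, 5.5]); the cone at (3.5, 5) is not intersected at this z (z outside [-1.5, 13.5]); Subtracting the remaining from the first: none of the subtracted shapes is present at this height, so the 6.5×21.5 cube is unchanged — area = 139.75 mm². Checking containment: at z = 17 the cross-section extends beyond the z = 8.3 cross-section by about 93.82 mm².

part overhangs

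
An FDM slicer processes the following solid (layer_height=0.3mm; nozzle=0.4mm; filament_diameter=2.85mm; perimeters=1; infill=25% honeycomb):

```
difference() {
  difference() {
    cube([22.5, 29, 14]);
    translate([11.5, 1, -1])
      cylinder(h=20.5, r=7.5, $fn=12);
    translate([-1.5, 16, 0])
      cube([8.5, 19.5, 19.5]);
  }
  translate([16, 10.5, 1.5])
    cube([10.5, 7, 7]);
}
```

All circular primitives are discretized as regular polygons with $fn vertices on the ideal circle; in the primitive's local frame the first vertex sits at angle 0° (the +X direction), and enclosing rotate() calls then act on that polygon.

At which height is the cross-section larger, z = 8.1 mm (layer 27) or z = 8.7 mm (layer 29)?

Layer 27 (z = 8.1): the 22.5×29 cube contributes its full rectangle (area 652.50 mm²); the r=7.5 cylinder at (11.5, 1) gives a regular 12-gon of circumradius 7.5 (constant along its height) (area = (12/2)·7.500²·sin(360°/12) = 168.75 mm²); the 8.5×19.5 cube at (-1.5, 16) contributes its full rectangle (area 165.75 mm²); After the difference (first − rest): starting from the 22.5×29 cube (652.50 mm²), the r=7.5 cylinder at (11.5, 1) partially overlaps it — only the 99.11 mm² overlap (of its 168.75 mm²) is removed, clipping the outline; the 8.5×19.5 cube at (-1.5, 16) partially overlaps it — only the 91.00 mm² overlap (of its 165.75 mm²) is removed, clipping the outline — area = 462.39 mm²; the 10.5×7 cube at (16, 10.5) contributes its full rectangle (area 73.50 mm²); Taking the first minus the rest: starting from that combined region (462.39 mm²), the 10.5×7 cube at (16, 10.5) partially overlaps it — only the 45.50 mm² overlap (of its 73.50 mm²) is removed, clipping the outline — area = 416.89 mm². So its area = 416.89 mm². Layer 29 (z = 8.7): the cube (footprint 22.5×29) is included at this height (area 652.50 mm²); the r=7.5 cylinder at (11.5, 1) gives a regular 12-gon of circumradius 7.5 (constant along its height) (area = (12/2)·7.500²·sin(360°/12) = 168.75 mm²); the cube at (-1.5, 16) (footprint 8.5×19.5) is included at this height (area 165.75 mm²); Taking the first minus the rest: starting from the 22.5×29 cube (652.50 mm²), the r=7.5 cylinder at (11.5, 1) partially overlaps it — only the 99.11 mm² overlap (of its 168.75 mm²) is removed, clipping the outline; the 8.5×19.5 cube at (-1.5, 16) partially overlaps it — only the 91.00 mm² overlap (of its 165.75 mm²) is removed, clipping the outline — area = 462.39 mm²; the cube at (16, 10.5) is absent (z outside [1.5, 8.5]); Taking the first minus the rest: none of the subtracted shapes is present at this height, so the result so far is unchanged — area = 462.39 mm². So its area = 462.39 mm². Layer 29 is larger (462.39 vs 416.89 mm²).

layer 29 (z = 8.7 mm)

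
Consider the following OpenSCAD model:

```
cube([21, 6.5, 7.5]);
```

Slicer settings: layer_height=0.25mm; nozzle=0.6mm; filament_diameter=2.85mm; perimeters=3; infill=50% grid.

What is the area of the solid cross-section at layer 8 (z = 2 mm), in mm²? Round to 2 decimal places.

At z = 2 mm: the 21×6.5 cube contributes its full rectangle (area 136.50 mm²). Overall, the cross-section is a single solid region. Net area = 136.50 mm².

136.50 mm²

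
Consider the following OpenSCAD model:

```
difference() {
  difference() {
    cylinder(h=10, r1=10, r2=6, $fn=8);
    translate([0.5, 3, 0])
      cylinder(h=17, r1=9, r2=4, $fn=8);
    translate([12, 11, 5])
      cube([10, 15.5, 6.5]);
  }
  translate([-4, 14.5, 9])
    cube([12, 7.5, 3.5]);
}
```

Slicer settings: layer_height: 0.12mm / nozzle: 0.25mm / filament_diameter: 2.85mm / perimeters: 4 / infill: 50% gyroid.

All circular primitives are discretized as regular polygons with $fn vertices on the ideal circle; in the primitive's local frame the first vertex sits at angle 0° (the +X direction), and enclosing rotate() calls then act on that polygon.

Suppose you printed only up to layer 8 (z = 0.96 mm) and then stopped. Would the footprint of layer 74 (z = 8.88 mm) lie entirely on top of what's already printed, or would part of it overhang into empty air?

Compare the two slices. At z = 0.96: the cone (r1=10→r2=6) has section circumradius 9.616 here — a regular 8-gon (area = (8/2)·9.616²·sin(360°/8) = 261.54 mm²); the cone at (0.5, 3) contributes a regular 8-gon of circumradius 8.718 (interpolated between r1=9 and r2=4 at t=0.056) (area = (8/2)·8.718²·sin(360°/8) = 214.95 mm²); the cube at (12, 11) is absent (z outside [5, 11.5]); Taking the first minus the rest: starting from the cone (261.54 mm²), the cone at (0.5, 3) partially overlaps it — only the 183.25 mm² overlap (of its 214.95 mm²) is removed, clipping the outline — area = 78.29 mm²; the cube at (-4, 14.5) is absent (z outside [9, 12.5]); Taking the first minus the rest: none of the subtracted shapes is present at this height, so that combined region is unchanged — area = 78.29 mm². At z = 8.88: the cone: at t=0.888 of its height the radius interpolates to r₁+(r₂−r₁)t = 6.448, giving a regular 8-gon of that circumradius (area = (8/2)·6.448²·sin(360°/8) = 117.60 mm²); the cone at (0.5, 3) contributes a regular 8-gon of circumradius 6.388 (interpolated between r1=9 and r2=4 at t=0.522) (area = (8/2)·6.388²·sin(360°/8) = 115.43 mm²); the 10×15.5 cube at (12, 11) contributes its full rectangle (area 155.00 mm²); After the difference (first − rest): starting from the cone (117.60 mm²), the cone at (0.5, 3) partially overlaps it — only the 79.56 mm² overlap (of its 115.43 mm²) is removed, clipping the outline; the 10×15.5 cube at (12, 11) misses the remaining region (no effect) — area = 38.04 mm²; the cube at (-4, 14.5) is not intersected at this z (z outside [9, 12.5]); Taking the first minus the rest: none of the subtracted shapes is present at this height, so the result so far is unchanged — area = 38.04 mm². Checking containment: at z = 8.88 the cross-section extends beyond the z = 0.96 cross-section by about 30.98 mm².

part overhangs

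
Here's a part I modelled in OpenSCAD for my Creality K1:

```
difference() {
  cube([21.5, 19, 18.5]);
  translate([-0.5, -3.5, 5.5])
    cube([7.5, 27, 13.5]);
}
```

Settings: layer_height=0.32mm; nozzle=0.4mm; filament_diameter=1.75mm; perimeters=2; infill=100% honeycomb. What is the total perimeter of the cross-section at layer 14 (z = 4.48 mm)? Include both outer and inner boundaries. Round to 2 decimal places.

81.00 mm

At z = 4.48 mm: the cube is present — its section is the full 21.5×19 rectangle (perimeter 81.00 mm); the cube at (-0.5, -3.5) does not reach this height (z outside [5.5, 19]); After the difference (first − rest): none of the subtracted shapes is present at this height, so the 21.5×19 cube is unchanged — boundary = 81.00 mm. Overall, the cross-section is a single solid region. Total boundary length (outer) = 81.00 mm.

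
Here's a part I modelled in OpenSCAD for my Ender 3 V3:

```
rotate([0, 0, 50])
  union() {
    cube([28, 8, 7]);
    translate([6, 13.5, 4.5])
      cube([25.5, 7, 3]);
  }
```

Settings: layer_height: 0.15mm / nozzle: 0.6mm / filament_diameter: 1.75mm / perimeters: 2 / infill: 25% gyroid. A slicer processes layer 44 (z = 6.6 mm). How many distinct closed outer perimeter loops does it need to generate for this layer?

At z = 6.6 mm: the cube is present — its section is the full 28×8 rectangle; the cube at (6, 13.5) is present — its section is the full 25.5×7 rectangle; Merging all regions: the 2 present regions are separate (no shared area or edge), so areas and boundary lengths simply add and each stays a separate island — 2 connected regions; (whole slice rotated 50° about Z — lengths, areas and connectivity unchanged). The result has 2 disconnected regions.

2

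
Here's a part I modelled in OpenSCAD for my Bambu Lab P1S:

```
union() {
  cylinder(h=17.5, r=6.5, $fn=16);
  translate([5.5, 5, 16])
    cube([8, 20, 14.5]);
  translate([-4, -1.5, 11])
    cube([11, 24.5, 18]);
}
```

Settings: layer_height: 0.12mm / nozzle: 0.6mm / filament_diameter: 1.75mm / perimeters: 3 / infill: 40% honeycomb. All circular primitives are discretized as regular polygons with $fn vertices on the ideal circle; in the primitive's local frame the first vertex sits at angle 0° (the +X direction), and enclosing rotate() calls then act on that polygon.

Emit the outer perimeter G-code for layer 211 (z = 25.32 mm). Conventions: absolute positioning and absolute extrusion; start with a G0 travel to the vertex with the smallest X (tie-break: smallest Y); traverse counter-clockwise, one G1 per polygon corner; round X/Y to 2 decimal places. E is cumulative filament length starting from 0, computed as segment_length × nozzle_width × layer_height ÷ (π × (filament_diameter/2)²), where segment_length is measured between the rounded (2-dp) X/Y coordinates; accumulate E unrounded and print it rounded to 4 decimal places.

G0 X-4.00 Y-1.50 Z25.32
G1 X7.00 Y-1.50 E0.3293
G1 X7.00 Y5.00 E0.5238
G1 X13.50 Y5.00 E0.7184
G1 X13.50 Y25.00 E1.3171
G1 X5.50 Y25.00 E1.5566
G1 X5.50 Y23.00 E1.6164
G1 X-4.00 Y23.00 E1.9008
G1 X-4.00 Y-1.50 E2.6342

At z = 25.32 mm: the cylinder does not reach this height (z outside [0, 17.5]); the cube at (5.5, 5) is present — its section is the full 8×20 rectangle; the cube at (-4, -1.5) is present — its section is the full 11×24.5 rectangle; Combining (union): the regions partially overlap (shared area 27.00 mm²), so overlapping operands fuse into one piece — 1 connected region. The outline is a single polygon with 8 vertices. Extrusion per mm of travel: 0.6 × 0.12 / (π × 0.875²) = 0.029934. Accumulating E over each segment gives final E = 2.6342.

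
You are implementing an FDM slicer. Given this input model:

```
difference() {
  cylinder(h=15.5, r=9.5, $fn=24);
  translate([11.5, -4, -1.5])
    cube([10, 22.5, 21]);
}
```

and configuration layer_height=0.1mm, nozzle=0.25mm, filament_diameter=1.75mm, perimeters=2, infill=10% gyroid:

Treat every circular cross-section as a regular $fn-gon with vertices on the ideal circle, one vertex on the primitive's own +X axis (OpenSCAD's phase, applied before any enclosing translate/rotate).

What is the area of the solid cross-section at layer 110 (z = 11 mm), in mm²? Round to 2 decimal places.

At z = 11 mm: the r=9.5 cylinder gives a regular 24-gon of circumradius 9.5 (constant along its height) (area = (24/2)·9.500²·sin(360°/24) = 280.30 mm²); the cube at (11.5, -4) (footprint 10×22.5) is included at this height (area 225.00 mm²); After the difference (first − rest): starting from the r=9.5 cylinder (280.30 mm²), the 10×22.5 cube at (11.5, -4) misses the remaining region (no effect) — area = 280.30 mm². Overall, the cross-section is a single solid region. Net area = 280.30 mm².

280.30 mm²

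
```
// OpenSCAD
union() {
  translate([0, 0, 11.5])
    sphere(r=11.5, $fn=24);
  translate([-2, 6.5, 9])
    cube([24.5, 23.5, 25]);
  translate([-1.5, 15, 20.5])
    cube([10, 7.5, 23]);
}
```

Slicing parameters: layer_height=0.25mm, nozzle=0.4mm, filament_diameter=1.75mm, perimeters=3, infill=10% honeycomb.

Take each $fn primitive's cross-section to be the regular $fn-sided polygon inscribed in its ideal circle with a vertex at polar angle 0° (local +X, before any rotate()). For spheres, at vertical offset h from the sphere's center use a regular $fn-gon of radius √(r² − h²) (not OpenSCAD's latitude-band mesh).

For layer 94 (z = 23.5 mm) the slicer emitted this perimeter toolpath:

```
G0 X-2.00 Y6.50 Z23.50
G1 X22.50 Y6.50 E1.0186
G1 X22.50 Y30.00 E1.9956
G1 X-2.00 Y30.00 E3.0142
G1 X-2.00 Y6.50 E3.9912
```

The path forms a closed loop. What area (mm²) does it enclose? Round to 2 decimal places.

Apply the shoelace formula to the sequence of (X, Y) vertices; enclosed area = 575.75 mm².

575.75 mm²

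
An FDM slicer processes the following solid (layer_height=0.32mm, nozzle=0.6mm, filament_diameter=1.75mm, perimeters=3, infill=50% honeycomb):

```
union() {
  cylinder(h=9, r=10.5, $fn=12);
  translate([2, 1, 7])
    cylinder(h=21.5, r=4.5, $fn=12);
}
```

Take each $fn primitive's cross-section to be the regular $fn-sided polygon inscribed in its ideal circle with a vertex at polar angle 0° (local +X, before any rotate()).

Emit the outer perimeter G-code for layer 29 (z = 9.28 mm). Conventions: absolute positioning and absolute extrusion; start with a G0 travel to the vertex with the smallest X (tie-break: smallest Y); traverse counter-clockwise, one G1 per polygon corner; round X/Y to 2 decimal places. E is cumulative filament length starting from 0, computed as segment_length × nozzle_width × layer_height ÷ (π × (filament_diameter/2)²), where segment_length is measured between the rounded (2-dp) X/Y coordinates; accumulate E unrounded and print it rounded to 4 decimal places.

At z = 9.28 mm: the cylinder does not reach this height (z outside [0, 9]); the r=4.5 cylinder at (2, 1) gives a regular 12-gon of circumradius 4.5 (constant along its height); Combining (union): only the r=4.5 cylinder at (2, 1) is present, so the union is just that shape — 1 connected region. The outline is a single polygon with 12 vertices. Extrusion per mm of travel: 0.6 × 0.32 / (π × 0.875²) = 0.079824. Accumulating E over each segment gives final E = 2.2321.

G0 X-2.50 Y1.00 Z9.28
G1 X-1.90 Y-1.25 E0.1859
G1 X-0.25 Y-2.90 E0.3721
G1 X2.00 Y-3.50 E0.5580
G1 X4.25 Y-2.90 E0.7439
G1 X5.90 Y-1.25 E0.9302
G1 X6.50 Y1.00 E1.1161
G1 X5.90 Y3.25 E1.3019
G1 X4.25 Y4.90 E1.4882
G1 X2.00 Y5.50 E1.6741
G1 X-0.25 Y4.90 E1.8600
G1 X-1.90 Y3.25 E2.0462
G1 X-2.50 Y1.00 E2.2321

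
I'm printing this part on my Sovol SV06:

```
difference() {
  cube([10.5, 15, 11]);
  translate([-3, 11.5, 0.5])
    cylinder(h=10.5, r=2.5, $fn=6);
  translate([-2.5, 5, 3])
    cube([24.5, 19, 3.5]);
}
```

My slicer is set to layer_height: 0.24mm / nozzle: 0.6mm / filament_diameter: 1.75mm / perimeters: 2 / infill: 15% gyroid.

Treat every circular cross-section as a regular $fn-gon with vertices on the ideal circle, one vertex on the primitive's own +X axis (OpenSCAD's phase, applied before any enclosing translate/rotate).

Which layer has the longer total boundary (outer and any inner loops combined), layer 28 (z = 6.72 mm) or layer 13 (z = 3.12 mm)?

Layer 28 (z = 6.72): the cube (footprint 10.5×15) is included at this height (perimeter 51.00 mm); the cylinder at (-3, 11.5): section is a regular 6-gon, circumradius r=2.5 (perimeter = 2·6·2.500·sin(180°/6) = 15.00 mm); the cube at (-2.5, 5) does not reach this height (z outside [3, 6.5]); After the difference (first − rest): starting from the 10.5×15 cube, the r=2.5 cylinder at (-3, 11.5) misses the remaining region (no effect) — boundary = 51.00 mm. So its perimeter = 51.00 mm. Layer 13 (z = 3.12): the 10.5×15 cube contributes its full rectangle (perimeter 51.00 mm); the r=2.5 cylinder at (-3, 11.5) gives a regular 6-gon of circumradius 2.5 (constant along its height) (perimeter = 2·6·2.500·sin(180°/6) = 15.00 mm); the cube at (-2.5, 5) (footprint 24.5×19) is included at this height (perimeter 87.00 mm); After the difference (first − rest): starting from the 10.5×15 cube, the r=2.5 cylinder at (-3, 11.5) misses the remaining region (no effect); the 24.5×19 cube at (-2.5, 5) partially overlaps it — only the 105.00 mm² overlap (of its 465.50 mm²) is removed, clipping the outline — boundary = 31.00 mm. So its perimeter = 31.00 mm. Layer 28 is larger (51.00 vs 31.00 mm).

layer 28 (z = 6.72 mm)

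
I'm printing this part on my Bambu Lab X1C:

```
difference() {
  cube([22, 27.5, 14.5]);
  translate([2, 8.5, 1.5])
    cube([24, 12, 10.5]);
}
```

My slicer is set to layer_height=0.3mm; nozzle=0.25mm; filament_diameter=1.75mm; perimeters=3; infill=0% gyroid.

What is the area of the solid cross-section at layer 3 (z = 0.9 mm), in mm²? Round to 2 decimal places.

At z = 0.9 mm: the cube is present — its section is the full 22×27.5 rectangle (area 605.00 mm²); the cube at (2, 8.5) is not intersected at this z (z outside [1.5, 12]); Taking the first minus the rest: none of the subtracted shapes is present at this height, so the 22×27.5 cube is unchanged — area = 605.00 mm². Overall, the cross-section is a single solid region. Net area = 605.00 mm².

605.00 mm²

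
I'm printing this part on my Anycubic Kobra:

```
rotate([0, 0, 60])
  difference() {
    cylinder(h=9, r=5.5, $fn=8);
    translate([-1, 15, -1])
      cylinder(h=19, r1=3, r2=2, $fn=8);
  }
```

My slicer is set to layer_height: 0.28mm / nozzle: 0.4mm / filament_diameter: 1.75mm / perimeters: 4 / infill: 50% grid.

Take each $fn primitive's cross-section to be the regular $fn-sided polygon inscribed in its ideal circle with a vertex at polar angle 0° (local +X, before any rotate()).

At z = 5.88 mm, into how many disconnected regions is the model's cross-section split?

At z = 5.88 mm: the r=5.5 cylinder gives a regular 8-gon of circumradius 5.5 (constant along its height); the cone at (-1, 15): at t=0.362 of its height the radius interpolates to r₁+(r₂−r₁)t = 2.638, giving a regular 8-gon of that circumradius; After the difference (first − rest): starting from the r=5.5 cylinder, the cone at (-1, 15) misses the remaining region (no effect) — 1 connected region; (rotated 60° about Z; rotation is an isometry so areas/perimeters/island counts are preserved). The result has 1 disconnected region.

1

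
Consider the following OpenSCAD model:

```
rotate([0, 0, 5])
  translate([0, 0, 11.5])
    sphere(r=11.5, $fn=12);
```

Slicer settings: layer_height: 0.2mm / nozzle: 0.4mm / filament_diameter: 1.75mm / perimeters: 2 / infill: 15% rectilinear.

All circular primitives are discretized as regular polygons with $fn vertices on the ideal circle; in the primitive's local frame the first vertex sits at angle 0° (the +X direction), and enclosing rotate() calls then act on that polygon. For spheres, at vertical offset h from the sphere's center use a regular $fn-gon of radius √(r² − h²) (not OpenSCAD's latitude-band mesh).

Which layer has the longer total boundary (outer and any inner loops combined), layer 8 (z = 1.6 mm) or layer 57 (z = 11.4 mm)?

layer 57 (z = 11.4 mm)

Layer 8 (z = 1.6): the r=11.5 sphere slices to a regular 12-gon of circumradius 5.851 (√(r²−h²) with h=9.9 from center) (perimeter = 2·12·5.851·sin(180°/12) = 36.35 mm); (whole slice rotated 5° about Z — lengths, areas and connectivity unchanged). So its perimeter = 36.35 mm. Layer 57 (z = 11.4): the r=11.5 sphere slices to a regular 12-gon of circumradius 11.500 (√(r²−h²) with h=0.1 from center) (perimeter = 2·12·11.500·sin(180°/12) = 71.43 mm); (rotated 5° about Z; rotation is an isometry so areas/perimeters/island counts are preserved). So its perimeter = 71.43 mm. Layer 57 is larger (71.43 vs 36.35 mm).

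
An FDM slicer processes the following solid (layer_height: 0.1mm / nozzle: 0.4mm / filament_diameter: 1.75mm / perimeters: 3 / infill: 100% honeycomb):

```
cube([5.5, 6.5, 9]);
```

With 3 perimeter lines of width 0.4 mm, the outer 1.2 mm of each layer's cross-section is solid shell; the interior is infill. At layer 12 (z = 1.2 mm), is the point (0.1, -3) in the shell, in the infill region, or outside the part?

At z = 1.2 mm: the cube (footprint 5.5×6.5) is included at this height. Overall, the cross-section is a single solid region. The nearest boundary edge runs (0.00, 0.00)→(5.50, 0.00); distance from the point to it = 3.00 mm. The point is not inside any of the regions above, so it lies outside the cross-section (3.00 mm from the nearest boundary).

outside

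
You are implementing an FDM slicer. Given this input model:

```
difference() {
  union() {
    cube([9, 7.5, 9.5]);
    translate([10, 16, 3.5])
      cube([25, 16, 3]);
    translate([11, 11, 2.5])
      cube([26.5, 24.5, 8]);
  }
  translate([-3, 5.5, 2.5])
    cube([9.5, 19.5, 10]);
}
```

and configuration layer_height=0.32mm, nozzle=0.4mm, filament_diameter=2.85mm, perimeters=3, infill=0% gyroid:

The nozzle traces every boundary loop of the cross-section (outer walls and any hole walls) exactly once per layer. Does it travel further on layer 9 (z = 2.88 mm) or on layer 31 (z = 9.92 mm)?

layer 9 (z = 2.88 mm)

Layer 9 (z = 2.88): the 9×7.5 cube contributes its full rectangle (perimeter 33.00 mm); the cube at (10, 16) is not intersected at this z (z outside [3.5, 6.5]); the 26.5×24.5 cube at (11, 11) contributes its full rectangle (perimeter 102.00 mm); Combining (union): the 2 present regions are separate (no shared area or edge), so areas and boundary lengths simply add and each stays a separate island — boundary = 135.00 mm; the cube at (-3, 5.5) is present — its section is the full 9.5×19.5 rectangle (perimeter 58.00 mm); Taking the first minus the rest: starting from the result so far, the 9.5×19.5 cube at (-3, 5.5) partially overlaps it — only the 13.00 mm² overlap (of its 185.25 mm²) is removed, clipping the outline — boundary = 135.00 mm. So its perimeter = 135.00 mm. Layer 31 (z = 9.92): the cube does not reach this height (z outside [0, 9.5]); the cube at (10, 16) is not intersected at this z (z outside [3.5, 6.5]); the cube at (11, 11) is present — its section is the full 26.5×24.5 rectangle (perimeter 102.00 mm); Taking the union: only the 26.5×24.5 cube at (11, 11) is present, so the union is just that shape — boundary = 102.00 mm; the cube at (-3, 5.5) is present — its section is the full 9.5×19.5 rectangle (perimeter 58.00 mm); After the difference (first − rest): starting from the result so far, the 9.5×19.5 cube at (-3, 5.5) misses the remaining region (no effect) — boundary = 102.00 mm. So its perimeter = 102.00 mm. Layer 9 is larger (135.00 vs 102.00 mm).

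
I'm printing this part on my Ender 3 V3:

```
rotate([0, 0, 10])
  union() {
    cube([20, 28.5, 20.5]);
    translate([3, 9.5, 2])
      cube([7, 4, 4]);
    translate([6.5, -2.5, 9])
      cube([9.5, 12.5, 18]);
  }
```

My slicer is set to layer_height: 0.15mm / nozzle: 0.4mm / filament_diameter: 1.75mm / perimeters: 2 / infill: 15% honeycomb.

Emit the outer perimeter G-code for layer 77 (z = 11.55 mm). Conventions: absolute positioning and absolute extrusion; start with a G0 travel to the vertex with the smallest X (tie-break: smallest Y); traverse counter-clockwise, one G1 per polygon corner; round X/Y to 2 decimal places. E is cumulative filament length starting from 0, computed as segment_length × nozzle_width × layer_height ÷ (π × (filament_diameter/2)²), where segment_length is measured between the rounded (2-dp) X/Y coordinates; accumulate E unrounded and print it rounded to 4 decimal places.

At z = 11.55 mm: the cube (footprint 20×28.5) is included at this height; the cube at (3, 9.5) is absent (z outside [2, 6]); the 9.5×12.5 cube at (6.5, -2.5) contributes its full rectangle; Taking the union: the regions partially overlap (shared area 95.00 mm²), so overlapping operands fuse into one piece — 1 connected region; (rotated 10° about Z; rotation is an isometry so areas/perimeters/island counts are preserved). The outline is a single polygon with 8 vertices. Extrusion per mm of travel: 0.4 × 0.15 / (π × 0.875²) = 0.024945. Accumulating E over each segment gives final E = 2.5444.

G0 X-4.95 Y28.07 Z11.55
G1 X0.00 Y0.00 E0.7110
G1 X6.40 Y1.13 E0.8731
G1 X6.84 Y-1.33 E0.9355
G1 X16.19 Y0.32 E1.1723
G1 X15.76 Y2.78 E1.2346
G1 X19.70 Y3.47 E1.3344
G1 X14.75 Y31.54 E2.0454
G1 X-4.95 Y28.07 E2.5444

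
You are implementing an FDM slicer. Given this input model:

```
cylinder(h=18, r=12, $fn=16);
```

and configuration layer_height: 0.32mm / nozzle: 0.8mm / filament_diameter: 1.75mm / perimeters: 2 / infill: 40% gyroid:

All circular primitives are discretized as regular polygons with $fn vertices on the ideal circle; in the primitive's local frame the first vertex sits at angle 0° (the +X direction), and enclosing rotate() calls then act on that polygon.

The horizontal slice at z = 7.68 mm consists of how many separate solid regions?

1

At z = 7.68 mm: the r=12 cylinder gives a regular 16-gon of circumradius 12 (constant along its height). The result has 1 disconnected region.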